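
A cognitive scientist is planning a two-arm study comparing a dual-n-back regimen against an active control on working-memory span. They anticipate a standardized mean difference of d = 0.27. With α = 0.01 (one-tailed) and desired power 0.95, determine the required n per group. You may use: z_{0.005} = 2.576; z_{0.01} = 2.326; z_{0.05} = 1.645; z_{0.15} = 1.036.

n = 433 per group

For two independent groups with equal n: n = 2·((z_{α} + z_β) / d)².
z_{α} + z_β = 2.326 + 1.645 = 3.971.
n = 2 × (3.971 / 0.27)² = 2 × 14.707² = 2 × 216.31 = 432.6.
Round up to the next whole participant.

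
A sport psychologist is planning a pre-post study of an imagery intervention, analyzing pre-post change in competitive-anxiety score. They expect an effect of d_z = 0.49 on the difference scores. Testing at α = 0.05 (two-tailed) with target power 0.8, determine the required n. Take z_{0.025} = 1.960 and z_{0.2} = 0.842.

n = 33 pairs

For a paired (one-sample on differences) test: n = ((z_{α/2} + z_β) / d)².
z_{α/2} + z_β = 1.960 + 0.842 = 2.802.
n = (2.802 / 0.49)² = 5.718² = 32.70.
Round up.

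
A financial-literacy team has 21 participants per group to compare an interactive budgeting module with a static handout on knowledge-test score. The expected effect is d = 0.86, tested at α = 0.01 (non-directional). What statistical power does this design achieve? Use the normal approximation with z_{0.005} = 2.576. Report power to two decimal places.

For two equal groups, power = Φ(d·√(n/2) − z_{α/2}).
d·√(n/2) = 0.86 × √(21/2) = 0.86 × 3.240 = 2.787.
z_β = 2.787 − 2.576 = 0.211.
Power = Φ(0.211) = 0.583.

power ≈ 0.58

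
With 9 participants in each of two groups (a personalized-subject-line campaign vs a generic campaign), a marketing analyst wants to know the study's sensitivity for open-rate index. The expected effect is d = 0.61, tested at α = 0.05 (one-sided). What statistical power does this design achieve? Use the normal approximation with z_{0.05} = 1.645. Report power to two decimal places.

power ≈ 0.36

For two equal groups, power = Φ(d·√(n/2) − z_{α}).
d·√(n/2) = 0.61 × √(9/2) = 0.61 × 2.121 = 1.294.
z_β = 1.294 − 1.645 = -0.351.
Power = Φ(-0.351) = 0.363.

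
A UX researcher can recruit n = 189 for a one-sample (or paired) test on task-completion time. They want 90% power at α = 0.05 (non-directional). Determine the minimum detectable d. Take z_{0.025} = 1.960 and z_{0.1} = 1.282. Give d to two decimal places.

d_min ≈ 0.24

For a single sample (or paired design) of n = 189: d_min = (z_{α/2} + z_β)/√n.
z-sum = 1.960 + 1.282 = 3.242.
d_min = 3.242 / √189 = 3.242 / 13.748 = 0.236.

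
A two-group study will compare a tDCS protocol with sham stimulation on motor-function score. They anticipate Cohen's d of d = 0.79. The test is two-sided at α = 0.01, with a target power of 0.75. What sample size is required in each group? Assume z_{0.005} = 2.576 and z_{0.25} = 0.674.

n = 34 per group

For two independent groups with equal n: n = 2·((z_{α/2} + z_β) / d)².
z_{α/2} + z_β = 2.576 + 0.674 = 3.250.
n = 2 × (3.250 / 0.79)² = 2 × 4.114² = 2 × 16.92 = 33.8.
Round up to the next whole participant.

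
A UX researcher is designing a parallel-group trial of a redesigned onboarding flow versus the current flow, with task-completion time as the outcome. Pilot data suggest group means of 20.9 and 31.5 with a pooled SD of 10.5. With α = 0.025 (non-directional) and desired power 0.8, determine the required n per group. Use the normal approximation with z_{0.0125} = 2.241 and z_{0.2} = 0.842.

Cohen's d = |M₁ − M₂| / SD_pooled = |20.9 − 31.5| / 10.5 = 10.6 / 10.5 = 1.010.
For two independent groups with equal n: n = 2·((z_{α/2} + z_β) / d)².
z_{α/2} + z_β = 2.241 + 0.842 = 3.083.
n = 2 × (3.083 / 1.010)² = 2 × 3.052² = 2 × 9.32 = 18.6.
Round up to the next whole participant.

n = 19 per group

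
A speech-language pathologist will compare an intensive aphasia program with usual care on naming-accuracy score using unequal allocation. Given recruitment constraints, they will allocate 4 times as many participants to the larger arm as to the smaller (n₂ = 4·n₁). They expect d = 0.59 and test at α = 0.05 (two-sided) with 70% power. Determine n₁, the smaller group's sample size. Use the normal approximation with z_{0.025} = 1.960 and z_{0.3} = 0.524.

n₁ = 23

With allocation ratio k = n₂/n₁ = 4, Var(x̄₁−x̄₂) = σ²(1/n₁ + 1/(k·n₁)) = σ²·(k+1)/(k·n₁).
So n₁ = (1 + 1/k)·((z_{α/2} + z_β)/d)² = 1.250 × (2.484/0.59)².
n₁ = 1.250 × 17.73 = 22.2.
Round up: n₁ = 23, giving n₂ = 4 × 23 = 92.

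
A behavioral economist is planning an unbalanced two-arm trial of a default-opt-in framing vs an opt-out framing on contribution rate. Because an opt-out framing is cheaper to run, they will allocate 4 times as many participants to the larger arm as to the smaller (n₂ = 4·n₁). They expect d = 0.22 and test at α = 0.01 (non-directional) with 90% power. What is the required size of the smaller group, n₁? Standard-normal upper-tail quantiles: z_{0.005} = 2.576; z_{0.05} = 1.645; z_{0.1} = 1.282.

With allocation ratio k = n₂/n₁ = 4, Var(x̄₁−x̄₂) = σ²(1/n₁ + 1/(k·n₁)) = σ²·(k+1)/(k·n₁).
So n₁ = (1 + 1/k)·((z_{α/2} + z_β)/d)² = 1.250 × (3.858/0.22)².
n₁ = 1.250 × 307.52 = 384.4.
Round up: n₁ = 385, giving n₂ = 4 × 385 = 1540.

n₁ = 385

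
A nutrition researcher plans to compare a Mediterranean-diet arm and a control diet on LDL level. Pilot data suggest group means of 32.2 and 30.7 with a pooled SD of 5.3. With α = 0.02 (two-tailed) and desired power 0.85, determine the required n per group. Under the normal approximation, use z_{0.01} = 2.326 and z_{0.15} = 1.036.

n = 283 per group

Cohen's d = |M₁ − M₂| / SD_pooled = |32.2 − 30.7| / 5.3 = 1.5 / 5.3 = 0.283.
For two independent groups with equal n: n = 2·((z_{α/2} + z_β) / d)².
z_{α/2} + z_β = 2.326 + 1.036 = 3.362.
n = 2 × (3.362 / 0.283)² = 2 × 11.880² = 2 × 141.13 = 282.3.
Round up to the next whole participant.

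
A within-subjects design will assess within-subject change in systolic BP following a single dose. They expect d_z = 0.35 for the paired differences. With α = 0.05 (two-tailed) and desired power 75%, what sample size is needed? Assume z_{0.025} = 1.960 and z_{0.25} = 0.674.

n = 57 pairs

For a paired (one-sample on differences) test: n = ((z_{α/2} + z_β) / d)².
z_{α/2} + z_β = 1.960 + 0.674 = 2.634.
n = (2.634 / 0.35)² = 7.526² = 56.64.
Round up.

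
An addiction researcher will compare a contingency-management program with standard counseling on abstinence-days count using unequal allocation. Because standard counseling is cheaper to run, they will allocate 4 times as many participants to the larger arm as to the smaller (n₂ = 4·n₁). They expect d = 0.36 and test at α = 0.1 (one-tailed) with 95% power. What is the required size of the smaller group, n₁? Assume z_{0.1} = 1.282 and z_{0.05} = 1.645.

n₁ = 83

With allocation ratio k = n₂/n₁ = 4, Var(x̄₁−x̄₂) = σ²(1/n₁ + 1/(k·n₁)) = σ²·(k+1)/(k·n₁).
So n₁ = (1 + 1/k)·((z_{α} + z_β)/d)² = 1.250 × (2.927/0.36)².
n₁ = 1.250 × 66.11 = 82.6.
Round up: n₁ = 83, giving n₂ = 4 × 83 = 332.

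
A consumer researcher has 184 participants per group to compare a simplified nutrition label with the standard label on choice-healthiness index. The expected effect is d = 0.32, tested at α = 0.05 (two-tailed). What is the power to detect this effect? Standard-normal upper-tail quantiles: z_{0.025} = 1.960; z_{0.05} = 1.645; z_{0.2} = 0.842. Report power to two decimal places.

power ≈ 0.87

For two equal groups, power = Φ(d·√(n/2) − z_{α/2}).
d·√(n/2) = 0.32 × √(184/2) = 0.32 × 9.592 = 3.069.
z_β = 3.069 − 1.960 = 1.109.
Power = Φ(1.109) = 0.866.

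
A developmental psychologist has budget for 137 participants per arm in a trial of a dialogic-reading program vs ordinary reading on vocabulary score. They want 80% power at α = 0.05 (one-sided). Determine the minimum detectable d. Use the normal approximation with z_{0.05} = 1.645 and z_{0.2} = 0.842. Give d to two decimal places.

For two independent groups of n = 137 each: d_min = (z_{α} + z_β)·√(2/n).
z-sum = 1.645 + 0.842 = 2.487.
d_min = 2.487 × √(2/137) = 2.487 × 0.1208 = 0.300.

d_min ≈ 0.30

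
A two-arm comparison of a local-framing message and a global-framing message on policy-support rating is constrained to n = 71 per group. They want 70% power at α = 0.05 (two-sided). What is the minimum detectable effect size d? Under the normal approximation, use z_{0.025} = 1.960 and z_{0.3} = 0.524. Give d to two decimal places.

For two independent groups of n = 71 each: d_min = (z_{α/2} + z_β)·√(2/n).
z-sum = 1.960 + 0.524 = 2.484.
d_min = 2.484 × √(2/71) = 2.484 × 0.1678 = 0.417.

d_min ≈ 0.42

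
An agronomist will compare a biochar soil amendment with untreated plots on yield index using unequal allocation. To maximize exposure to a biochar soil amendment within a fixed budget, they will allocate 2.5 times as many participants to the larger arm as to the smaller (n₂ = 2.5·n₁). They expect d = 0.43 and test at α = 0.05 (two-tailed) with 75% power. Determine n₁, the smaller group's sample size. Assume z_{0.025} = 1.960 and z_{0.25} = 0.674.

With allocation ratio k = n₂/n₁ = 2.5, Var(x̄₁−x̄₂) = σ²(1/n₁ + 1/(k·n₁)) = σ²·(k+1)/(k·n₁).
So n₁ = (1 + 1/k)·((z_{α/2} + z_β)/d)² = 1.400 × (2.634/0.43)².
n₁ = 1.400 × 37.52 = 52.5.
Round up: n₁ = 53, giving n₂ = ⌈2.5 × 53⌉ = ⌈132.5⌉ = 133.

n₁ = 53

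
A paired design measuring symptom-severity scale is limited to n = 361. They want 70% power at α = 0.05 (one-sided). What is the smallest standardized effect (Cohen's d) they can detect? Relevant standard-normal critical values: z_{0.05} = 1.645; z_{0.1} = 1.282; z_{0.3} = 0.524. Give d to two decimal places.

For a single sample (or paired design) of n = 361: d_min = (z_{α} + z_β)/√n.
z-sum = 1.645 + 0.524 = 2.169.
d_min = 2.169 / √361 = 2.169 / 19.000 = 0.114.

d_min ≈ 0.11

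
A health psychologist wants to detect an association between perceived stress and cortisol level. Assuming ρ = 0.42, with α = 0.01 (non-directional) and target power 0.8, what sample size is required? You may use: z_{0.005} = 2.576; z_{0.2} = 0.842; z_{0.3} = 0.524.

n = 62

Fisher's z: C = ½·ln((1+r)/(1−r)) = ½·ln(2.4483) = 0.4477.
n = ((z_{α/2} + z_β)/C)² + 3.
(2.576 + 0.842) / 0.4477 = 3.418 / 0.4477 = 7.635.
n = 7.635² + 3 = 58.29 + 3 = 61.3.
Round up.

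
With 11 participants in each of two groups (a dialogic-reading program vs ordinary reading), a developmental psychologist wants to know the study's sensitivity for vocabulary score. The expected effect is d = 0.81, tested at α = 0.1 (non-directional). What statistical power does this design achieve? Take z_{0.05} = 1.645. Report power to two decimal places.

power ≈ 0.60

For two equal groups, power = Φ(d·√(n/2) − z_{α/2}).
d·√(n/2) = 0.81 × √(11/2) = 0.81 × 2.345 = 1.900.
z_β = 1.900 − 1.645 = 0.255.
Power = Φ(0.255) = 0.600.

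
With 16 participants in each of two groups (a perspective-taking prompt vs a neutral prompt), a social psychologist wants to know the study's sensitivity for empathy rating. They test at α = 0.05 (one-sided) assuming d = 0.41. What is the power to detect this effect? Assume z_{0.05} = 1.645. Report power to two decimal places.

power ≈ 0.31

For two equal groups, power = Φ(d·√(n/2) − z_{α}).
d·√(n/2) = 0.41 × √(16/2) = 0.41 × 2.828 = 1.160.
z_β = 1.160 − 1.645 = -0.485.
Power = Φ(-0.485) = 0.314.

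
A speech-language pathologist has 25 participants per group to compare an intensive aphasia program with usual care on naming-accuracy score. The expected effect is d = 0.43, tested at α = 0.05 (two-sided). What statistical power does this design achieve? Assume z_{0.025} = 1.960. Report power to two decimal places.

power ≈ 0.33

For two equal groups, power = Φ(d·√(n/2) − z_{α/2}).
d·√(n/2) = 0.43 × √(25/2) = 0.43 × 3.536 = 1.520.
z_β = 1.520 − 1.960 = -0.440.
Power = Φ(-0.440) = 0.330.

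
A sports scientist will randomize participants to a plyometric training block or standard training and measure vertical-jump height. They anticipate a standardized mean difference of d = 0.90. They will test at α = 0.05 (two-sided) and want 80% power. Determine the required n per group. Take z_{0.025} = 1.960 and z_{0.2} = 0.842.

For two independent groups with equal n: n = 2·((z_{α/2} + z_β) / d)².
z_{α/2} + z_β = 1.960 + 0.842 = 2.802.
n = 2 × (2.802 / 0.90)² = 2 × 3.113² = 2 × 9.69 = 19.4.
Round up to the next whole participant.

n = 20 per group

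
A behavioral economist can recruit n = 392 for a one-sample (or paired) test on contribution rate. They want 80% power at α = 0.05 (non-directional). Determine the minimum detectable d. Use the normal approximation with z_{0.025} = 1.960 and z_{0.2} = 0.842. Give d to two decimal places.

For a single sample (or paired design) of n = 392: d_min = (z_{α/2} + z_β)/√n.
z-sum = 1.960 + 0.842 = 2.802.
d_min = 2.802 / √392 = 2.802 / 19.799 = 0.142.

d_min ≈ 0.14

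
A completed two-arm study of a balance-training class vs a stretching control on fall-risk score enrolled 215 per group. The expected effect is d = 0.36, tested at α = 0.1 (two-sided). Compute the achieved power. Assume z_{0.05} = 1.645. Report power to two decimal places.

power ≈ 0.98

For two equal groups, power = Φ(d·√(n/2) − z_{α/2}).
d·√(n/2) = 0.36 × √(215/2) = 0.36 × 10.368 = 3.733.
z_β = 3.733 − 1.645 = 2.088.
Power = Φ(2.088) = 0.982.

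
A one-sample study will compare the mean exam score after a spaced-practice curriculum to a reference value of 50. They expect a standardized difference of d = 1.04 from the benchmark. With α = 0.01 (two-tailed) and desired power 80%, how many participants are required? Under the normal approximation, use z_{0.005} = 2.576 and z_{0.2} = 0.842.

n = 11

For a one-sample test: n = ((z_{α/2} + z_β) / d)².
z_{α/2} + z_β = 2.576 + 0.842 = 3.418.
n = (3.418 / 1.04)² = 3.287² = 10.80.
Round up.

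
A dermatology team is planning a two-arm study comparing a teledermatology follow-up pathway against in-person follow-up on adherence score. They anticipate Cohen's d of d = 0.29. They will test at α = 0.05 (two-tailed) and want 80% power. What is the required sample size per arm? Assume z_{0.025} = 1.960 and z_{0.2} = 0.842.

For two independent groups with equal n: n = 2·((z_{α/2} + z_β) / d)².
z_{α/2} + z_β = 1.960 + 0.842 = 2.802.
n = 2 × (2.802 / 0.29)² = 2 × 9.662² = 2 × 93.36 = 186.7.
Round up to the next whole participant.

n = 187 per group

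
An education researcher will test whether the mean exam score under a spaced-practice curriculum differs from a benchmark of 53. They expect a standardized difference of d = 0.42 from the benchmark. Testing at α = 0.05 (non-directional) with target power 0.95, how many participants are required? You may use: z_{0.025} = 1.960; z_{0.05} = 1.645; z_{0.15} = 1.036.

n = 74

For a one-sample test: n = ((z_{α/2} + z_β) / d)².
z_{α/2} + z_β = 1.960 + 1.645 = 3.605.
n = (3.605 / 0.42)² = 8.583² = 73.67.
Round up.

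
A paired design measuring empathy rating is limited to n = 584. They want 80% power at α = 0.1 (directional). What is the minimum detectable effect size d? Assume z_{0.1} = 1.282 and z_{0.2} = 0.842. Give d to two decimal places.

d_min ≈ 0.09

For a single sample (or paired design) of n = 584: d_min = (z_{α} + z_β)/√n.
z-sum = 1.282 + 0.842 = 2.124.
d_min = 2.124 / √584 = 2.124 / 24.166 = 0.088.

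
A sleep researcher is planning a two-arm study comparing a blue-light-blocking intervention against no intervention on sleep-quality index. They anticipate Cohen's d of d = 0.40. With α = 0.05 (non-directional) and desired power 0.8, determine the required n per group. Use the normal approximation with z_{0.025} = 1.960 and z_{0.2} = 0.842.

n = 99 per group

For two independent groups with equal n: n = 2·((z_{α/2} + z_β) / d)².
z_{α/2} + z_β = 1.960 + 0.842 = 2.802.
n = 2 × (2.802 / 0.40)² = 2 × 7.005² = 2 × 49.07 = 98.1.
Round up to the next whole participant.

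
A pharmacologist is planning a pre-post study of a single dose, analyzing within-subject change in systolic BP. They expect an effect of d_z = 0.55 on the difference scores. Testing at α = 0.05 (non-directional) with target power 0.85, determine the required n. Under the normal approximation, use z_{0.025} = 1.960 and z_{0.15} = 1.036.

n = 30 pairs

For a paired (one-sample on differences) test: n = ((z_{α/2} + z_β) / d)².
z_{α/2} + z_β = 1.960 + 1.036 = 2.996.
n = (2.996 / 0.55)² = 5.447² = 29.67.
Round up.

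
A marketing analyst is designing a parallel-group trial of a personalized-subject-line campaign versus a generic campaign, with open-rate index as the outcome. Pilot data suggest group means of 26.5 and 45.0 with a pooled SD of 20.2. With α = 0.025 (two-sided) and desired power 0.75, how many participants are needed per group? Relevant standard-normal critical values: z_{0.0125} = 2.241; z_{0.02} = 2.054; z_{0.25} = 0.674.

n = 21 per group

Cohen's d = |M₁ − M₂| / SD_pooled = |26.5 − 45.0| / 20.2 = 18.5 / 20.2 = 0.916.
For two independent groups with equal n: n = 2·((z_{α/2} + z_β) / d)².
z_{α/2} + z_β = 2.241 + 0.674 = 2.915.
n = 2 × (2.915 / 0.916)² = 2 × 3.182² = 2 × 10.13 = 20.3.
Round up to the next whole participant.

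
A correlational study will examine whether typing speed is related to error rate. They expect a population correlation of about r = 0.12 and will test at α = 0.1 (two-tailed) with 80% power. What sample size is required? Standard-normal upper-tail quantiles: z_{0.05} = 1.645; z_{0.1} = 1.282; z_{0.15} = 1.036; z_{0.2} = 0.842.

n = 429

Fisher's z: C = ½·ln((1+r)/(1−r)) = ½·ln(1.2727) = 0.1206.
n = ((z_{α/2} + z_β)/C)² + 3.
(1.645 + 0.842) / 0.1206 = 2.487 / 0.1206 = 20.622.
n = 20.622² + 3 = 425.26 + 3 = 428.3.
Round up.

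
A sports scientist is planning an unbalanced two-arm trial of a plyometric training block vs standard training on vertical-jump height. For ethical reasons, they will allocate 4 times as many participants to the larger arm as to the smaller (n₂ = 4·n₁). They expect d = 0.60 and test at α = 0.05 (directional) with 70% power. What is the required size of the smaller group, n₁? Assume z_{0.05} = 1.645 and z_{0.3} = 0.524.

n₁ = 17

With allocation ratio k = n₂/n₁ = 4, Var(x̄₁−x̄₂) = σ²(1/n₁ + 1/(k·n₁)) = σ²·(k+1)/(k·n₁).
So n₁ = (1 + 1/k)·((z_{α} + z_β)/d)² = 1.250 × (2.169/0.60)².
n₁ = 1.250 × 13.07 = 16.3.
Round up: n₁ = 17, giving n₂ = 4 × 17 = 68.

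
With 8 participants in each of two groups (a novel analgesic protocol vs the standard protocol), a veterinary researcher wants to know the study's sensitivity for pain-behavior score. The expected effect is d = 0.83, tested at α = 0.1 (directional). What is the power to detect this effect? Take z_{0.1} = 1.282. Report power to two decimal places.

For two equal groups, power = Φ(d·√(n/2) − z_{α}).
d·√(n/2) = 0.83 × √(8/2) = 0.83 × 2.000 = 1.660.
z_β = 1.660 − 1.282 = 0.378.
Power = Φ(0.378) = 0.647.

power ≈ 0.65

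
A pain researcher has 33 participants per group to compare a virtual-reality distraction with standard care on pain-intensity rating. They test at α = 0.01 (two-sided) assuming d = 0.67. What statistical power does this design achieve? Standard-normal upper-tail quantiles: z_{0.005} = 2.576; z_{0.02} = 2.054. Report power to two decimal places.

power ≈ 0.56

For two equal groups, power = Φ(d·√(n/2) − z_{α/2}).
d·√(n/2) = 0.67 × √(33/2) = 0.67 × 4.062 = 2.722.
z_β = 2.722 − 2.576 = 0.146.
Power = Φ(0.146) = 0.558.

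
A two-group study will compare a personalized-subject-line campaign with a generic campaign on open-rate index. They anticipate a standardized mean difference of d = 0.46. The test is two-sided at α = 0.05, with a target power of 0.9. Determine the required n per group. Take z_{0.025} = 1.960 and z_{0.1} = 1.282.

n = 100 per group

For two independent groups with equal n: n = 2·((z_{α/2} + z_β) / d)².
z_{α/2} + z_β = 1.960 + 1.282 = 3.242.
n = 2 × (3.242 / 0.46)² = 2 × 7.048² = 2 × 49.67 = 99.3.
Round up to the next whole participant.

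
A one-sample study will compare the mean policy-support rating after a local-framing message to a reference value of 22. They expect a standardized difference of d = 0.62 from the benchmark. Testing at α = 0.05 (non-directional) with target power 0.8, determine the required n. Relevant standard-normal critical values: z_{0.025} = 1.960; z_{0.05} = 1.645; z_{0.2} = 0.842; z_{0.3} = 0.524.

n = 21

For a one-sample test: n = ((z_{α/2} + z_β) / d)².
z_{α/2} + z_β = 1.960 + 0.842 = 2.802.
n = (2.802 / 0.62)² = 4.519² = 20.42.
Round up.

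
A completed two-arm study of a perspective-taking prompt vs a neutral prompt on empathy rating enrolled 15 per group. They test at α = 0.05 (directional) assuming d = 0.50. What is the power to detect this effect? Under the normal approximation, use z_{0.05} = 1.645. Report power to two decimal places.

power ≈ 0.39

For two equal groups, power = Φ(d·√(n/2) − z_{α}).
d·√(n/2) = 0.50 × √(15/2) = 0.50 × 2.739 = 1.369.
z_β = 1.369 − 1.645 = -0.276.
Power = Φ(-0.276) = 0.391.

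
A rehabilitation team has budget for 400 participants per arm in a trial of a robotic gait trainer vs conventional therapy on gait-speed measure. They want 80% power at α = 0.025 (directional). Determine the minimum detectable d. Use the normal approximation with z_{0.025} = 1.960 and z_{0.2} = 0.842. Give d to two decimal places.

For two independent groups of n = 400 each: d_min = (z_{α} + z_β)·√(2/n).
z-sum = 1.960 + 0.842 = 2.802.
d_min = 2.802 × √(2/400) = 2.802 × 0.0707 = 0.198.

d_min ≈ 0.20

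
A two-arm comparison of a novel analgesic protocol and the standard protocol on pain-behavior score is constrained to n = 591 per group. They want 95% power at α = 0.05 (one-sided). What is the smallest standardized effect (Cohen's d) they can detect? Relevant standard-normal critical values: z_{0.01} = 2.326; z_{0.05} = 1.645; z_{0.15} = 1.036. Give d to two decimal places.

d_min ≈ 0.19

For two independent groups of n = 591 each: d_min = (z_{α} + z_β)·√(2/n).
z-sum = 1.645 + 1.645 = 3.290.
d_min = 3.290 × √(2/591) = 3.290 × 0.0582 = 0.191.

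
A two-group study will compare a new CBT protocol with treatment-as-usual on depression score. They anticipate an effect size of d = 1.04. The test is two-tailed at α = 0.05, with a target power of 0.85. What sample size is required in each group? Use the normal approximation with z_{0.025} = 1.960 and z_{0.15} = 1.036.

n = 17 per group

For two independent groups with equal n: n = 2·((z_{α/2} + z_β) / d)².
z_{α/2} + z_β = 1.960 + 1.036 = 2.996.
n = 2 × (2.996 / 1.04)² = 2 × 2.881² = 2 × 8.30 = 16.6.
Round up to the next whole participant.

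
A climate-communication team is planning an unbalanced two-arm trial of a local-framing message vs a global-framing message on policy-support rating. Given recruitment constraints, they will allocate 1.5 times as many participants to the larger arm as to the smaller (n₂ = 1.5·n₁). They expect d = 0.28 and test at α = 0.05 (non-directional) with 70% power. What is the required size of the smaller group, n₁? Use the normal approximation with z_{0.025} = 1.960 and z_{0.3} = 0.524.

With allocation ratio k = n₂/n₁ = 1.5, Var(x̄₁−x̄₂) = σ²(1/n₁ + 1/(k·n₁)) = σ²·(k+1)/(k·n₁).
So n₁ = (1 + 1/k)·((z_{α/2} + z_β)/d)² = 1.667 × (2.484/0.28)².
n₁ = 1.667 × 78.70 = 131.2.
Round up: n₁ = 132, giving n₂ = 1.5 × 132 = 198.

n₁ = 132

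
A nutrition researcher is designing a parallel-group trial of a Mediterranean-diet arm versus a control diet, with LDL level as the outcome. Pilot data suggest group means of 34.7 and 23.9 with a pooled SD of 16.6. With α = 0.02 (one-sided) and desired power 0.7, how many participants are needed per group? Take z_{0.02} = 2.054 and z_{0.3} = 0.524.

Cohen's d = |M₁ − M₂| / SD_pooled = |34.7 − 23.9| / 16.6 = 10.8 / 16.6 = 0.651.
For two independent groups with equal n: n = 2·((z_{α} + z_β) / d)².
z_{α} + z_β = 2.054 + 0.524 = 2.578.
n = 2 × (2.578 / 0.651)² = 2 × 3.960² = 2 × 15.68 = 31.4.
Round up to the next whole participant.

n = 32 per group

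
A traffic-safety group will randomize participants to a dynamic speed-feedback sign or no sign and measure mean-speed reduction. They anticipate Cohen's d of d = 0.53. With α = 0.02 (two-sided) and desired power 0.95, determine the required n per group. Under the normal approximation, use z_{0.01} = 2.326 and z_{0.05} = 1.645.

n = 113 per group

For two independent groups with equal n: n = 2·((z_{α/2} + z_β) / d)².
z_{α/2} + z_β = 2.326 + 1.645 = 3.971.
n = 2 × (3.971 / 0.53)² = 2 × 7.492² = 2 × 56.14 = 112.3.
Round up to the next whole participant.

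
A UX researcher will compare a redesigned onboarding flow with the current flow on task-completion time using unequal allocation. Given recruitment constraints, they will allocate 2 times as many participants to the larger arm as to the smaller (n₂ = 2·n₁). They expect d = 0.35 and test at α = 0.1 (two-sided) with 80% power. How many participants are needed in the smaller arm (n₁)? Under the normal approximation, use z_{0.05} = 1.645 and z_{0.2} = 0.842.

With allocation ratio k = n₂/n₁ = 2, Var(x̄₁−x̄₂) = σ²(1/n₁ + 1/(k·n₁)) = σ²·(k+1)/(k·n₁).
So n₁ = (1 + 1/k)·((z_{α/2} + z_β)/d)² = 1.500 × (2.487/0.35)².
n₁ = 1.500 × 50.49 = 75.7.
Round up: n₁ = 76, giving n₂ = 2 × 76 = 152.

n₁ = 76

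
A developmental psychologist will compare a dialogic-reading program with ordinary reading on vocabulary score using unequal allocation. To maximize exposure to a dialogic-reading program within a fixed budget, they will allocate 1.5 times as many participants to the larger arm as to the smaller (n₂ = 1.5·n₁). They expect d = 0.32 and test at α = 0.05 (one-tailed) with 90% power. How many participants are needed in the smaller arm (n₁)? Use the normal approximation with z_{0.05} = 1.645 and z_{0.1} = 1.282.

With allocation ratio k = n₂/n₁ = 1.5, Var(x̄₁−x̄₂) = σ²(1/n₁ + 1/(k·n₁)) = σ²·(k+1)/(k·n₁).
So n₁ = (1 + 1/k)·((z_{α} + z_β)/d)² = 1.667 × (2.927/0.32)².
n₁ = 1.667 × 83.67 = 139.4.
Round up: n₁ = 140, giving n₂ = 1.5 × 140 = 210.

n₁ = 140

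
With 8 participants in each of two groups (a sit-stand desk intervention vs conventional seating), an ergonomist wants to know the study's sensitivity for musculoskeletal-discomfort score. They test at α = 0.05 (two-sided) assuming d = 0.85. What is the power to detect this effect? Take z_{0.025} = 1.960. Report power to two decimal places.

For two equal groups, power = Φ(d·√(n/2) − z_{α/2}).
d·√(n/2) = 0.85 × √(8/2) = 0.85 × 2.000 = 1.700.
z_β = 1.700 − 1.960 = -0.260.
Power = Φ(-0.260) = 0.397.

power ≈ 0.40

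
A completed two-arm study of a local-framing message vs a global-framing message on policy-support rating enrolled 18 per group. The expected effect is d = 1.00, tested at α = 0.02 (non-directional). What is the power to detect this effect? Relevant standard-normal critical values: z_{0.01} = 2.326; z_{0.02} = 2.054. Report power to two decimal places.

For two equal groups, power = Φ(d·√(n/2) − z_{α/2}).
d·√(n/2) = 1.00 × √(18/2) = 1.00 × 3.000 = 3.000.
z_β = 3.000 − 2.326 = 0.674.
Power = Φ(0.674) = 0.750.

power ≈ 0.75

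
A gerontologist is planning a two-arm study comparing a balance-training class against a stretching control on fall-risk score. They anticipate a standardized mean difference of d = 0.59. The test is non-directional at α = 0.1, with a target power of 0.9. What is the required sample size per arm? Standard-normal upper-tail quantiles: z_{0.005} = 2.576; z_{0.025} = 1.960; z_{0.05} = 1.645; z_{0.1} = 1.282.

n = 50 per group

For two independent groups with equal n: n = 2·((z_{α/2} + z_β) / d)².
z_{α/2} + z_β = 1.645 + 1.282 = 2.927.
n = 2 × (2.927 / 0.59)² = 2 × 4.961² = 2 × 24.61 = 49.2.
Round up to the next whole participant.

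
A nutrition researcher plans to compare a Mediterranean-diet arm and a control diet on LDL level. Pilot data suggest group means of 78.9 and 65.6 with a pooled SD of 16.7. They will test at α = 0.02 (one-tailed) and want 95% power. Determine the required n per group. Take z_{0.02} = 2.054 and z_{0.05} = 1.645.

n = 44 per group

Cohen's d = |M₁ − M₂| / SD_pooled = |78.9 − 65.6| / 16.7 = 13.3 / 16.7 = 0.796.
For two independent groups with equal n: n = 2·((z_{α} + z_β) / d)².
z_{α} + z_β = 2.054 + 1.645 = 3.699.
n = 2 × (3.699 / 0.796)² = 2 × 4.647² = 2 × 21.59 = 43.2.
Round up to the next whole participant.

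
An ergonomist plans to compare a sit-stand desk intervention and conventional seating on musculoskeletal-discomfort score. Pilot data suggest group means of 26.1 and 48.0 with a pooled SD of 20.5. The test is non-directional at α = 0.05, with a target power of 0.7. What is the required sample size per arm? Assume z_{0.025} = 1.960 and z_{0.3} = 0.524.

Cohen's d = |M₁ − M₂| / SD_pooled = |26.1 − 48.0| / 20.5 = 21.9 / 20.5 = 1.068.
For two independent groups with equal n: n = 2·((z_{α/2} + z_β) / d)².
z_{α/2} + z_β = 1.960 + 0.524 = 2.484.
n = 2 × (2.484 / 1.068)² = 2 × 2.326² = 2 × 5.41 = 10.8.
Round up to the next whole participant.

n = 11 per group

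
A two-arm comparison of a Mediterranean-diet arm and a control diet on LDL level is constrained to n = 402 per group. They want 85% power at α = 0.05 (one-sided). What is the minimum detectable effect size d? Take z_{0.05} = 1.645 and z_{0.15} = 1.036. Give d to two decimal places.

d_min ≈ 0.19

For two independent groups of n = 402 each: d_min = (z_{α} + z_β)·√(2/n).
z-sum = 1.645 + 1.036 = 2.681.
d_min = 2.681 × √(2/402) = 2.681 × 0.0705 = 0.189.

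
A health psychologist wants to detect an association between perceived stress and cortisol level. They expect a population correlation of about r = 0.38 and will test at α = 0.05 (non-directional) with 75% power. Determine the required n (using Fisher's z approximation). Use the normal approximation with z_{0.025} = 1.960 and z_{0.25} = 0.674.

n = 47

Fisher's z: C = ½·ln((1+r)/(1−r)) = ½·ln(2.2258) = 0.4001.
n = ((z_{α/2} + z_β)/C)² + 3.
(1.960 + 0.674) / 0.4001 = 2.634 / 0.4001 = 6.583.
n = 6.583² + 3 = 43.34 + 3 = 46.3.
Round up.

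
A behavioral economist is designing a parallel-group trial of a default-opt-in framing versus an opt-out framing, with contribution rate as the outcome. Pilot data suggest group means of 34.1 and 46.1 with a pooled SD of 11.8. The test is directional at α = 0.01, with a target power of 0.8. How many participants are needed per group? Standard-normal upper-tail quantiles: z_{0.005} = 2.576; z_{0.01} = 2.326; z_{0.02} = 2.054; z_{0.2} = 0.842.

Cohen's d = |M₁ − M₂| / SD_pooled = |34.1 − 46.1| / 11.8 = 12.0 / 11.8 = 1.017.
For two independent groups with equal n: n = 2·((z_{α} + z_β) / d)².
z_{α} + z_β = 2.326 + 0.842 = 3.168.
n = 2 × (3.168 / 1.017)² = 2 × 3.115² = 2 × 9.70 = 19.4.
Round up to the next whole participant.

n = 20 per group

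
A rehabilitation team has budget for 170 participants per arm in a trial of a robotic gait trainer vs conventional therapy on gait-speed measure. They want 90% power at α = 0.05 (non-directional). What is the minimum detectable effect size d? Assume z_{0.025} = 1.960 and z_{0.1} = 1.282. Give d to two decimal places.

d_min ≈ 0.35

For two independent groups of n = 170 each: d_min = (z_{α/2} + z_β)·√(2/n).
z-sum = 1.960 + 1.282 = 3.242.
d_min = 3.242 × √(2/170) = 3.242 × 0.1085 = 0.352.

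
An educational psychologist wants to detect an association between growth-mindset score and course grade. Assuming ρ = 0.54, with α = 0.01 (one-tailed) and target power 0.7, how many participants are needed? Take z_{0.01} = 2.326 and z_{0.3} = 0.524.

n = 26

Fisher's z: C = ½·ln((1+r)/(1−r)) = ½·ln(3.3478) = 0.6042.
n = ((z_{α} + z_β)/C)² + 3.
(2.326 + 0.524) / 0.6042 = 2.850 / 0.6042 = 4.717.
n = 4.717² + 3 = 22.25 + 3 = 25.2.
Round up.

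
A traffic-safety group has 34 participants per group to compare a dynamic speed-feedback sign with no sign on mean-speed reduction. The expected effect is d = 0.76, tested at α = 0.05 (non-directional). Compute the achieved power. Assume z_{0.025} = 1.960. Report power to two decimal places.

For two equal groups, power = Φ(d·√(n/2) − z_{α/2}).
d·√(n/2) = 0.76 × √(34/2) = 0.76 × 4.123 = 3.134.
z_β = 3.134 − 1.960 = 1.174.
Power = Φ(1.174) = 0.880.

power ≈ 0.88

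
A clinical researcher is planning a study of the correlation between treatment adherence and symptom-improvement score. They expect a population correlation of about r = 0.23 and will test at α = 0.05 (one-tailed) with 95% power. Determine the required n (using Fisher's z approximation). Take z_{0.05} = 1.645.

Fisher's z: C = ½·ln((1+r)/(1−r)) = ½·ln(1.5974) = 0.2342.
n = ((z_{α} + z_β)/C)² + 3.
(1.645 + 1.645) / 0.2342 = 3.290 / 0.2342 = 14.048.
n = 14.048² + 3 = 197.34 + 3 = 200.3.
Round up.

n = 201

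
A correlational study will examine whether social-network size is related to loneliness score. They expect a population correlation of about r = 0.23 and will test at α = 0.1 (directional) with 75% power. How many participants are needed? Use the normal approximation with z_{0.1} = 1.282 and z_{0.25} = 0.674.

n = 73

Fisher's z: C = ½·ln((1+r)/(1−r)) = ½·ln(1.5974) = 0.2342.
n = ((z_{α} + z_β)/C)² + 3.
(1.282 + 0.674) / 0.2342 = 1.956 / 0.2342 = 8.352.
n = 8.352² + 3 = 69.75 + 3 = 72.8.
Round up.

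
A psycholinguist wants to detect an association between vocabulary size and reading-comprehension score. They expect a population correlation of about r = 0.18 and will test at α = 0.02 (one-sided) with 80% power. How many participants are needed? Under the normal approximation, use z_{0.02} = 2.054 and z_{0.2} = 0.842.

Fisher's z: C = ½·ln((1+r)/(1−r)) = ½·ln(1.4390) = 0.1820.
n = ((z_{α} + z_β)/C)² + 3.
(2.054 + 0.842) / 0.1820 = 2.896 / 0.1820 = 15.912.
n = 15.912² + 3 = 253.19 + 3 = 256.2.
Round up.

n = 257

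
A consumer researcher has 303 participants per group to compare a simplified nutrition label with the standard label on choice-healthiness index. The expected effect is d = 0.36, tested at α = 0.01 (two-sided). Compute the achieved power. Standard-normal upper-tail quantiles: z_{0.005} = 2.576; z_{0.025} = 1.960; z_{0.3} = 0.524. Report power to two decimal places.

For two equal groups, power = Φ(d·√(n/2) − z_{α/2}).
d·√(n/2) = 0.36 × √(303/2) = 0.36 × 12.309 = 4.431.
z_β = 4.431 − 2.576 = 1.855.
Power = Φ(1.855) = 0.968.

power ≈ 0.97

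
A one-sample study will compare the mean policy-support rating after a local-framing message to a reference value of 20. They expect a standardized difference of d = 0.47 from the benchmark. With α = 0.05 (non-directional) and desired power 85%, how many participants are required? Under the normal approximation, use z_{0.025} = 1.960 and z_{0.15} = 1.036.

For a one-sample test: n = ((z_{α/2} + z_β) / d)².
z_{α/2} + z_β = 1.960 + 1.036 = 2.996.
n = (2.996 / 0.47)² = 6.374² = 40.63.
Round up.

n = 41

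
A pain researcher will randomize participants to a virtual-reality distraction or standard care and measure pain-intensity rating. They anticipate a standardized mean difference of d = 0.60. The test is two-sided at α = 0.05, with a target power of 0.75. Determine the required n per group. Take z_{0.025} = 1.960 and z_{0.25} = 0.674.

For two independent groups with equal n: n = 2·((z_{α/2} + z_β) / d)².
z_{α/2} + z_β = 1.960 + 0.674 = 2.634.
n = 2 × (2.634 / 0.60)² = 2 × 4.390² = 2 × 19.27 = 38.5.
Round up to the next whole participant.

n = 39 per group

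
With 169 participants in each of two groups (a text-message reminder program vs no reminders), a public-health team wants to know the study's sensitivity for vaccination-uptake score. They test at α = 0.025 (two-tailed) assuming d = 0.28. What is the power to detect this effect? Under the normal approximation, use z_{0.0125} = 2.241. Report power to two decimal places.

power ≈ 0.63

For two equal groups, power = Φ(d·√(n/2) − z_{α/2}).
d·√(n/2) = 0.28 × √(169/2) = 0.28 × 9.192 = 2.574.
z_β = 2.574 − 2.241 = 0.333.
Power = Φ(0.333) = 0.630.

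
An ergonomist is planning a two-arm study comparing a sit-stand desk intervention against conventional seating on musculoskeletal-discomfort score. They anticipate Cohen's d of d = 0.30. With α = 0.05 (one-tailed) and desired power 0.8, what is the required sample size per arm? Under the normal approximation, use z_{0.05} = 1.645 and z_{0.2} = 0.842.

n = 138 per group

For two independent groups with equal n: n = 2·((z_{α} + z_β) / d)².
z_{α} + z_β = 1.645 + 0.842 = 2.487.
n = 2 × (2.487 / 0.30)² = 2 × 8.290² = 2 × 68.72 = 137.4.
Round up to the next whole participant.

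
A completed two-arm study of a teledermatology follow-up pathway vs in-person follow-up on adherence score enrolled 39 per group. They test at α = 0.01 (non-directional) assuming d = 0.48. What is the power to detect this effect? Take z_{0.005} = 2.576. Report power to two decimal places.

power ≈ 0.32

For two equal groups, power = Φ(d·√(n/2) − z_{α/2}).
d·√(n/2) = 0.48 × √(39/2) = 0.48 × 4.416 = 2.120.
z_β = 2.120 − 2.576 = -0.456.
Power = Φ(-0.456) = 0.324.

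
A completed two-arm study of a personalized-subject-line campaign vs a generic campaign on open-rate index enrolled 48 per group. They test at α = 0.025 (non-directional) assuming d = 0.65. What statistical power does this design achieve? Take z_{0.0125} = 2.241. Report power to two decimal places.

power ≈ 0.83

For two equal groups, power = Φ(d·√(n/2) − z_{α/2}).
d·√(n/2) = 0.65 × √(48/2) = 0.65 × 4.899 = 3.184.
z_β = 3.184 − 2.241 = 0.943.
Power = Φ(0.943) = 0.827.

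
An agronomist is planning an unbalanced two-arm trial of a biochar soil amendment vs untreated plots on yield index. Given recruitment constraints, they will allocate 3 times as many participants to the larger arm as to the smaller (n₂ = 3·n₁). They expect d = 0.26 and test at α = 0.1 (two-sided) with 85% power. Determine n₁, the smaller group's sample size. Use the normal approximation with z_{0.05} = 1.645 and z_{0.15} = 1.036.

With allocation ratio k = n₂/n₁ = 3, Var(x̄₁−x̄₂) = σ²(1/n₁ + 1/(k·n₁)) = σ²·(k+1)/(k·n₁).
So n₁ = (1 + 1/k)·((z_{α/2} + z_β)/d)² = 1.333 × (2.681/0.26)².
n₁ = 1.333 × 106.33 = 141.8.
Round up: n₁ = 142, giving n₂ = 3 × 142 = 426.

n₁ = 142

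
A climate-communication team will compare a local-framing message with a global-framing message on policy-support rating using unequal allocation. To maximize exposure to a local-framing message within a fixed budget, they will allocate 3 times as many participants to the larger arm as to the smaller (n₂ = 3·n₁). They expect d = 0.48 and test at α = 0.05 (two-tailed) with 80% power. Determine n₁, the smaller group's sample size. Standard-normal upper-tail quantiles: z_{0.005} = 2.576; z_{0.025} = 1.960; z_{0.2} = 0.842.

With allocation ratio k = n₂/n₁ = 3, Var(x̄₁−x̄₂) = σ²(1/n₁ + 1/(k·n₁)) = σ²·(k+1)/(k·n₁).
So n₁ = (1 + 1/k)·((z_{α/2} + z_β)/d)² = 1.333 × (2.802/0.48)².
n₁ = 1.333 × 34.08 = 45.4.
Round up: n₁ = 46, giving n₂ = 3 × 46 = 138.

n₁ = 46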